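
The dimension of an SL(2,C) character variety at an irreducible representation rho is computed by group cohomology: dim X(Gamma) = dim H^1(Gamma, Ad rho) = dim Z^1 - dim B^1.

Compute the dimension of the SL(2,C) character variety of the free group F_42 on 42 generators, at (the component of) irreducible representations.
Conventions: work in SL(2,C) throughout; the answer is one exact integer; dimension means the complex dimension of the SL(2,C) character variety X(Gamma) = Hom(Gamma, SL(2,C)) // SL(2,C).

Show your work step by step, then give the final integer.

The free group F_42: 42 generators, no relators.
So Z^1 = (sl_2)^42 in full: dim Z^1 = 126.
dim B^1 = 3: the coboundary map is injective because an irreducible image has centralizer 0 in sl_2.
Therefore dim X = 126 - 3 = 123.

123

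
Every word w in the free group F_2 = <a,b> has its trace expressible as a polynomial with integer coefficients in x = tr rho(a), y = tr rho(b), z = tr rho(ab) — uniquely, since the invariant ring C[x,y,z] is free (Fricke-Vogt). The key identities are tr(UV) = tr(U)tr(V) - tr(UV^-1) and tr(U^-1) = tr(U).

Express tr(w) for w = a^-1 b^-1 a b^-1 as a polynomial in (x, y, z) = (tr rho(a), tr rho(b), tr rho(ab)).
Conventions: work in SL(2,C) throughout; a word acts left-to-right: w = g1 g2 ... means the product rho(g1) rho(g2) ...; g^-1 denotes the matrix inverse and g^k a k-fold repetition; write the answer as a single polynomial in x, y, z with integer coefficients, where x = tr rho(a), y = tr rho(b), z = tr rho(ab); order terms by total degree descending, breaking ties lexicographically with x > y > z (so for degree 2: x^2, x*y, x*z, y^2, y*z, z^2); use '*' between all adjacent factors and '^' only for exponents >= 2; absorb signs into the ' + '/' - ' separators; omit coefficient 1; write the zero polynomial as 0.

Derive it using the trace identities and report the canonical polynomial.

x*y*z - x^2 - z^2 + 2

trace(b^-1) = trace(b) = y
use: trace(b a b) = trace(b) * trace(a b) - trace(a)   [square of b] = y*z - x
trace(b a b a) = trace(b a) * trace(b a) - trace(1)   [split at a repeated b] = z^2 - 2
trace(a^-1 b a b) = trace(b a b) * trace(a) - trace(b a b a)   [inverse elimination on a] = x*y*z - x^2 - z^2 + 2
trace(a b^-1 a^-1 b) = trace(a^-1 b a) * trace(b) - trace(a^-1 b a b)   [inverse elimination on b] = -x*y*z + x^2 + y^2 + z^2 - 2
trace(a^-1 b^-1 a b^-1) = trace(a b^-1 a^-1) * trace(b) - trace(a b^-1 a^-1 b)   [inverse elimination on b] = x*y*z - x^2 - z^2 + 2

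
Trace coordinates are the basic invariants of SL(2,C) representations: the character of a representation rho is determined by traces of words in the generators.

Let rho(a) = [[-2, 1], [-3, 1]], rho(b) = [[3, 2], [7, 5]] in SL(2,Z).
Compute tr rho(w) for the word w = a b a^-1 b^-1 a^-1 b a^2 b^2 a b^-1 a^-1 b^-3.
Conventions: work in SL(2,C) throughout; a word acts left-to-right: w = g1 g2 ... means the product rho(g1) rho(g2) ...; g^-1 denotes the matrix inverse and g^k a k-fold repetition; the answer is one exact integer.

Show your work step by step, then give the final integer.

-1937368

rho(a) = [[-2, 1], [-3, 1]]
... * rho(b) = [[3, 2], [7, 5]]  ->  [[1, 1], [-2, -1]]
... * rho(a^-1) = [[1, -1], [3, -2]]  ->  [[4, -3], [-5, 4]]
... * rho(b^-1) = [[5, -2], [-7, 3]]  ->  [[41, -17], [-53, 22]]
... * rho(a^-1) = [[1, -1], [3, -2]]  ->  [[-10, -7], [13, 9]]
... * rho(b) = [[3, 2], [7, 5]]  ->  [[-79, -55], [102, 71]]
... * rho(a) = [[-2, 1], [-3, 1]]  ->  [[323, -134], [-417, 173]]
... * rho(a) = [[-2, 1], [-3, 1]]  ->  [[-244, 189], [315, -244]]
... * rho(b) = [[3, 2], [7, 5]]  ->  [[591, 457], [-763, -590]]
... * rho(b) = [[3, 2], [7, 5]]  ->  [[4972, 3467], [-6419, -4476]]
... * rho(a) = [[-2, 1], [-3, 1]]  ->  [[-20345, 8439], [26266, -10895]]
... * rho(b^-1) = [[5, -2], [-7, 3]]  ->  [[-160798, 66007], [207595, -85217]]
... * rho(a^-1) = [[1, -1], [3, -2]]  ->  [[37223, 28784], [-48056, -37161]]
... * rho(b^-1) = [[5, -2], [-7, 3]]  ->  [[-15373, 11906], [19847, -15371]]
... * rho(b^-1) = [[5, -2], [-7, 3]]  ->  [[-160207, 66464], [206832, -85807]]
... * rho(b^-1) = [[5, -2], [-7, 3]]  ->  [[-1266283, 519806], [1634809, -671085]]
tr = -1266283 + -671085 = -1937368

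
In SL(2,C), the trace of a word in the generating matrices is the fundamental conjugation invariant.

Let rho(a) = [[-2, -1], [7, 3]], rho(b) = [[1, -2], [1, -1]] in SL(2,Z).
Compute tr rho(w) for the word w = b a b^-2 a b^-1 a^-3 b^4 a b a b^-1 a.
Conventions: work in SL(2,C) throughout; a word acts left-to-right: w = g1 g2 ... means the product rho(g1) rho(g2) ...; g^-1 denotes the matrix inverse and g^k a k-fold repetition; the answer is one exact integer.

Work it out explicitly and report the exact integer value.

158801

rho(b) = [[1, -2], [1, -1]]
... * rho(a) = [[-2, -1], [7, 3]]  ->  [[-16, -7], [-9, -4]]
... * rho(b^-1) = [[-1, 2], [-1, 1]]  ->  [[23, -39], [13, -22]]
... * rho(b^-1) = [[-1, 2], [-1, 1]]  ->  [[16, 7], [9, 4]]
... * rho(a) = [[-2, -1], [7, 3]]  ->  [[17, 5], [10, 3]]
... * rho(b^-1) = [[-1, 2], [-1, 1]]  ->  [[-22, 39], [-13, 23]]
... * rho(a^-1) = [[3, 1], [-7, -2]]  ->  [[-339, -100], [-200, -59]]
... * rho(a^-1) = [[3, 1], [-7, -2]]  ->  [[-317, -139], [-187, -82]]
... * rho(a^-1) = [[3, 1], [-7, -2]]  ->  [[22, -39], [13, -23]]
... * rho(b) = [[1, -2], [1, -1]]  ->  [[-17, -5], [-10, -3]]
... * rho(b) = [[1, -2], [1, -1]]  ->  [[-22, 39], [-13, 23]]
... * rho(b) = [[1, -2], [1, -1]]  ->  [[17, 5], [10, 3]]
... * rho(b) = [[1, -2], [1, -1]]  ->  [[22, -39], [13, -23]]
... * rho(a) = [[-2, -1], [7, 3]]  ->  [[-317, -139], [-187, -82]]
... * rho(b) = [[1, -2], [1, -1]]  ->  [[-456, 773], [-269, 456]]
... * rho(a) = [[-2, -1], [7, 3]]  ->  [[6323, 2775], [3730, 1637]]
... * rho(b^-1) = [[-1, 2], [-1, 1]]  ->  [[-9098, 15421], [-5367, 9097]]
... * rho(a) = [[-2, -1], [7, 3]]  ->  [[126143, 55361], [74413, 32658]]
tr = 126143 + 32658 = 158801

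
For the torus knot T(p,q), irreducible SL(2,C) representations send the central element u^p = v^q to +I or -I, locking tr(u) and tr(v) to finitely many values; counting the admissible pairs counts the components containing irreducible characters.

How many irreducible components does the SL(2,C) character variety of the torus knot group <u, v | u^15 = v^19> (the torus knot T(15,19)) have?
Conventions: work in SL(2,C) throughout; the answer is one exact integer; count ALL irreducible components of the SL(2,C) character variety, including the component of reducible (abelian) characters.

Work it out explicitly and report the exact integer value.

127

Gamma = < u, v | u^15 = v^19 > (torus knot T(15,19)); the central element u^15 = v^19 acts as +I or -I in any irreducible SL(2,C) representation.
This locks tr(u) to 2*cos(pi*alpha/15), alpha in 1..14, and tr(v) to 2*cos(pi*beta/19), beta in 1..18, on each component of irreducible characters.
The two central values (-1)^alpha I and (-1)^beta I must be the same matrix, so alpha and beta share a parity.
Enumerate parity-matched pairs: 7*9 odd-odd plus 7*9 even-even gives 126.
Total: 126 irreducible-character components + 1 reducible (abelian) component = 127.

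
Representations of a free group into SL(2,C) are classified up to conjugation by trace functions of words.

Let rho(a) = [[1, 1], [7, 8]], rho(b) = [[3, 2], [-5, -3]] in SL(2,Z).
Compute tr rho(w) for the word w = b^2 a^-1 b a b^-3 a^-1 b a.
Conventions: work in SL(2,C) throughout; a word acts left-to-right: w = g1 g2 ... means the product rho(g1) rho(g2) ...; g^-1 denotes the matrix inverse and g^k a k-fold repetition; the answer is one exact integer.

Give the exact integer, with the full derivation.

rho(b) = [[3, 2], [-5, -3]]
... * rho(b) = [[3, 2], [-5, -3]]  ->  [[-1, 0], [0, -1]]
... * rho(a^-1) = [[8, -1], [-7, 1]]  ->  [[-8, 1], [7, -1]]
... * rho(b) = [[3, 2], [-5, -3]]  ->  [[-29, -19], [26, 17]]
... * rho(a) = [[1, 1], [7, 8]]  ->  [[-162, -181], [145, 162]]
... * rho(b^-1) = [[-3, -2], [5, 3]]  ->  [[-419, -219], [375, 196]]
... * rho(b^-1) = [[-3, -2], [5, 3]]  ->  [[162, 181], [-145, -162]]
... * rho(b^-1) = [[-3, -2], [5, 3]]  ->  [[419, 219], [-375, -196]]
... * rho(a^-1) = [[8, -1], [-7, 1]]  ->  [[1819, -200], [-1628, 179]]
... * rho(b) = [[3, 2], [-5, -3]]  ->  [[6457, 4238], [-5779, -3793]]
... * rho(a) = [[1, 1], [7, 8]]  ->  [[36123, 40361], [-32330, -36123]]
tr = 36123 + -36123 = 0

0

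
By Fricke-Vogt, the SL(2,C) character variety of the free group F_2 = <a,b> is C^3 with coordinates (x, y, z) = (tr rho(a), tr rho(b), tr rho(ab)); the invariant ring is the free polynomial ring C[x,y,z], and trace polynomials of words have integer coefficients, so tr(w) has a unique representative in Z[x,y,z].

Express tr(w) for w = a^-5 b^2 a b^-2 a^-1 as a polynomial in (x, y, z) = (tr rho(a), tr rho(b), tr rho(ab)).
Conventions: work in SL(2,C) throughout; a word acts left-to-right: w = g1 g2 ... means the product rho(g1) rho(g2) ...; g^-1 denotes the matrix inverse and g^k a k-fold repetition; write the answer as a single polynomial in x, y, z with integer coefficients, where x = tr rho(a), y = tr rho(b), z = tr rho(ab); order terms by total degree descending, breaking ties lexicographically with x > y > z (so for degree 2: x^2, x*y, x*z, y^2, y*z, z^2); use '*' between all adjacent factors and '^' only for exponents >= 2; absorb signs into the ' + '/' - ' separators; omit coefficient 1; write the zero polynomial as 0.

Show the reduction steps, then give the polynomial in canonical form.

-x^6*y^3*z + x^7*y^2 + x^5*y^4 + x^5*y^2*z^2 + 4*x^4*y^3*z - 8*x^5*y^2 - 4*x^3*y^4 - 4*x^3*y^2*z^2 - 3*x^2*y^3*z + x^5 + 19*x^3*y^2 + 3*x*y^4 + 3*x*y^2*z^2 - 5*x^3 - 12*x*y^2 + 5*x

reduce: trace(b^2) = trace(b) trace(b) - trace(1) = y^2 - 2
reduce: trace(b a b) = trace(b) trace(a b) - trace(a) = y*z - x
trace(b^2 a b) = trace(b) trace(b a b) - trace(b a) = y^2*z - x*y - z
trace(a b a b) = trace(a b) trace(a b) - trace(1)   [split at repeated a] = z^2 - 2
so trace(a b a) = trace(a) trace(b a) - trace(b) = x*z - y
trace(b^2 a b a) = trace(b) trace(a b a b) - trace(a b a) = y*z^2 - x*z - y
trace(a^-1 b^2 a b) = trace(b^2 a b) trace(a) - trace(b^2 a b a) = x*y^2*z - x^2*y - y*z^2 + y
reduce: trace(a^-1 b^2 a b^-1) = trace(a^-1 b^2 a) trace(b) - trace(a^-1 b^2 a b) = -x*y^2*z + x^2*y + y^3 + y*z^2 - 3*y
trace(a^-2 b^2 a b^-1) = trace(a^-1 b^2 a b^-1) trace(a) - trace(a^-1 b^2 a b^-1 a) = -x^2*y^2*z + x^3*y + x*y^3 + x*y*z^2 - 3*x*y - z
trace(a^-3 b^2 a b^-1) = trace(a^-2 b^2 a b^-1) trace(a) - trace(a^-2 b^2 a b^-1 a) = -x^3*y^2*z + x^4*y + x^2*y^3 + x^2*y*z^2 + x*y^2*z - 4*x^2*y - y^3 - y*z^2 - x*z + 3*y
so trace(a^-1 b^2 a b^-1 a^-3) = trace(a^-3 b^2 a b^-1) trace(a) - trace(a^-3 b^2 a b^-1 a) = -x^4*y^2*z + x^5*y + x^3*y^3 + x^3*y*z^2 + 2*x^2*y^2*z - 5*x^3*y - 2*x*y^3 - 2*x*y*z^2 - x^2*z + 6*x*y + z
trace(b^-1 a^-5 b^2 a) = trace(a^-1 b^2 a b^-1 a^-3) trace(a) - trace(a^-1 b^2 a b^-1 a^-2) = -x^5*y^2*z + x^6*y + x^4*y^3 + x^4*y*z^2 + 3*x^3*y^2*z - 6*x^4*y - 3*x^2*y^3 - 3*x^2*y*z^2 - x^3*z - x*y^2*z + 10*x^2*y + y^3 + y*z^2 + 2*x*z - 3*y
reduce: trace(a^-1 b^2) = trace(b^2) trace(a) - trace(b^2 a) = x*y^2 - y*z - x
so trace(a^-2 b^2) = trace(a^-1 b^2) trace(a) - trace(a^-1 b^2 a) = x^2*y^2 - x*y*z - x^2 - y^2 + 2
reduce: trace(b^2 a^-3) = trace(a^-2 b^2) trace(a) - trace(a^-2 b^2 a) = x^3*y^2 - x^2*y*z - x^3 - 2*x*y^2 + y*z + 3*x
trace(a^-4 b^2) = trace(b^2 a^-3) trace(a) - trace(b^2 a^-2) = x^4*y^2 - x^3*y*z - x^4 - 3*x^2*y^2 + 2*x*y*z + 4*x^2 + y^2 - 2
trace(b^2 a b^-2 a^-5) = trace(b^-1 a^-5 b^2 a) trace(b) - trace(b^-1 a^-5 b^2 a b) = -x^5*y^3*z + x^6*y^2 + x^4*y^4 + x^4*y^2*z^2 + 3*x^3*y^3*z - 7*x^4*y^2 - 3*x^2*y^4 - 3*x^2*y^2*z^2 - x*y^3*z + x^4 + 13*x^2*y^2 + y^4 + y^2*z^2 - 4*x^2 - 4*y^2 + 2
trace(a^-2 b^2 a b^-2 a^-1) = trace(a^-3 b^2 a b^-1) trace(b) - trace(a^-3 b^2 a) = -x^3*y^3*z + x^4*y^2 + x^2*y^4 + x^2*y^2*z^2 + x*y^3*z - 5*x^2*y^2 - y^4 - y^2*z^2 + x^2 + 4*y^2 - 2
trace(a^-2 b^2 a b^-2) = trace(a^-2 b^2 a b^-1) trace(b) - trace(a^-2 b^2 a) = -x^2*y^3*z + x^3*y^2 + x*y^4 + x*y^2*z^2 - 4*x*y^2 + x
trace(b^2 a b^-2 a^-4) = trace(a^-2 b^2 a b^-2 a^-1) trace(a) - trace(a^-2 b^2 a b^-2) = -x^4*y^3*z + x^5*y^2 + x^3*y^4 + x^3*y^2*z^2 + 2*x^2*y^3*z - 6*x^3*y^2 - 2*x*y^4 - 2*x*y^2*z^2 + x^3 + 8*x*y^2 - 3*x
so trace(a^-5 b^2 a b^-2 a^-1) = trace(b^2 a b^-2 a^-5) trace(a) - trace(b^2 a b^-2 a^-4) = -x^6*y^3*z + x^7*y^2 + x^5*y^4 + x^5*y^2*z^2 + 4*x^4*y^3*z - 8*x^5*y^2 - 4*x^3*y^4 - 4*x^3*y^2*z^2 - 3*x^2*y^3*z + x^5 + 19*x^3*y^2 + 3*x*y^4 + 3*x*y^2*z^2 - 5*x^3 - 12*x*y^2 + 5*x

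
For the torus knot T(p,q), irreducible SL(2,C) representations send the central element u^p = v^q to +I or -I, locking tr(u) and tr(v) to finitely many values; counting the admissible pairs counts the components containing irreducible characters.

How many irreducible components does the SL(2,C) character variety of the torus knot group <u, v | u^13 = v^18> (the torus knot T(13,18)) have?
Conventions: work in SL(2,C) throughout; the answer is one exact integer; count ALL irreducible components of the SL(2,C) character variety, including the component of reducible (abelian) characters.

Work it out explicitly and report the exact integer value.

103

In the torus knot group T(13,18), u^13 = v^18 is central, so an irreducible representation sends it to +I or -I (Schur).
On an irreducible component, tr(u) is locked at 2*cos(pi*alpha/13) for some alpha in 1..12, and tr(v) at 2*cos(pi*beta/18) for some beta in 1..17.
The two central values (-1)^alpha I and (-1)^beta I must be the same matrix, so alpha and beta share a parity.
count pairs: odd alpha (6 choices) x odd beta (9), plus even alpha (6) x even beta (8): 6*9 + 6*8 = 102.
Total: 102 irreducible-character components + 1 reducible (abelian) component = 103.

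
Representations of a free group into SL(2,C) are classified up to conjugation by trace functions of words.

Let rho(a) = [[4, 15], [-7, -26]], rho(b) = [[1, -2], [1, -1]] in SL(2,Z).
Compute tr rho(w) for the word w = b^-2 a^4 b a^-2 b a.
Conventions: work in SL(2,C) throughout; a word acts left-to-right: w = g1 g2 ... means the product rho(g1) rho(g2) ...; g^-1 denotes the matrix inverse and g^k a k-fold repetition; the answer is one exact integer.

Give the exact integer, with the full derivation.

rho(b^-1) = [[-1, 2], [-1, 1]]
... * rho(b^-1) = [[-1, 2], [-1, 1]]  ->  [[-1, 0], [0, -1]]
... * rho(a) = [[4, 15], [-7, -26]]  ->  [[-4, -15], [7, 26]]
... * rho(a) = [[4, 15], [-7, -26]]  ->  [[89, 330], [-154, -571]]
... * rho(a) = [[4, 15], [-7, -26]]  ->  [[-1954, -7245], [3381, 12536]]
... * rho(a) = [[4, 15], [-7, -26]]  ->  [[42899, 159060], [-74228, -275221]]
... * rho(b) = [[1, -2], [1, -1]]  ->  [[201959, -244858], [-349449, 423677]]
... * rho(a^-1) = [[-26, -15], [7, 4]]  ->  [[-6964940, -4008817], [12051413, 6936443]]
... * rho(a^-1) = [[-26, -15], [7, 4]]  ->  [[153026721, 88438832], [-264781637, -153025423]]
... * rho(b) = [[1, -2], [1, -1]]  ->  [[241465553, -394492274], [-417807060, 682588697]]
... * rho(a) = [[4, 15], [-7, -26]]  ->  [[3727308130, 13878782419], [-6449349119, -24014412022]]
tr = 3727308130 + -24014412022 = -20287103892

-20287103892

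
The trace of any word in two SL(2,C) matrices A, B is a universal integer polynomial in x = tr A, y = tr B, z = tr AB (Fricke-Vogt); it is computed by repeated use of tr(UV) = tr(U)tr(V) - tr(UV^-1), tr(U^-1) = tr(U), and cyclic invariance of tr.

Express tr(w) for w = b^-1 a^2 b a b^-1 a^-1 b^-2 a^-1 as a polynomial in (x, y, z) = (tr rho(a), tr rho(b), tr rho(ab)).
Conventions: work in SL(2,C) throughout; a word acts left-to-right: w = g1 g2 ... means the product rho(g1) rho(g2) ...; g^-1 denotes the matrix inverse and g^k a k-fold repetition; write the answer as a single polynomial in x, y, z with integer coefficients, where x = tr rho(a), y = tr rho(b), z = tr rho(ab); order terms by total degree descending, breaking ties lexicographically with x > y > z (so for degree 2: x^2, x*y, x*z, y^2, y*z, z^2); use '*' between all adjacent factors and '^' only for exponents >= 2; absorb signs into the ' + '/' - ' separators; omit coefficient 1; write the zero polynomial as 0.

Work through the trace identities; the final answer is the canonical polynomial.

tr(b^2 a) = tr(b) * tr(a b) - tr(a)   [square of b] = y*z - x
tr(b^2) = tr(b) * tr(b) - tr(1)   [square of b] = y^2 - 2
tr(b a^2 b) = tr(a) * tr(b^2 a) - tr(b^2)   [square of a] = x*y*z - x^2 - y^2 + 2
tr(b a b a) = tr(a b) * tr(a b) - tr(1)   [split at a repeated a] = z^2 - 2
tr(b a^2 b a) = tr(a) * tr(b a b a) - tr(b a b)   [square of a] = x*z^2 - y*z - x
tr(a^-1 b a^2 b) = tr(b a^2 b) * tr(a) - tr(b a^2 b a)   [inverse elimination on a] = x^2*y*z - x^3 - x*y^2 - x*z^2 + y*z + 3*x
tr(a b a) = tr(a) * tr(b a) - tr(b)   [square of a] = x*z - y
tr(a^2 b a) = tr(a) * tr(a b a) - tr(a b)   [square of a] = x^2*z - x*y - z
tr(b a^2 b a b) = tr(b) * tr(a^2 b a b) - tr(a^2 b a)   [square of b] = x*y*z^2 - x^2*z - y^2*z + z
tr(b a b a b a) = tr(b a) * tr(b a b a) - tr(b^-1 a^-1)   [split at a repeated b] = z^3 - 3*z
tr(b a b a b) = tr(b) * tr(a b a b) - tr(a b a)   [square of b] = y*z^2 - x*z - y
tr(b a^2 b a b a) = tr(a) * tr(b a b a b a) - tr(b a b a b)   [square of a] = x*z^3 - y*z^2 - 2*x*z + y
tr(b a^2 b a b a^-1) = tr(b a^2 b a b) * tr(a) - tr(b a^2 b a b a)   [inverse elimination on a] = x^2*y*z^2 - x^3*z - x*y^2*z - x*z^3 + y*z^2 + 3*x*z - y
tr(a^-2 b a^2 b a b) = tr(b a^2 b a b a^-1) * tr(a) - tr(b a^2 b a b)   [inverse elimination on a] = x^3*y*z^2 - x^4*z - x^2*y^2*z - x^2*z^3 + 4*x^2*z + y^2*z - x*y - z
tr(a^2 b a b^-1 a^-2 b) = tr(a^-2 b a^2 b a) * tr(b) - tr(a^-2 b a^2 b a b)   [inverse elimination on b] = -x^3*y*z^2 + x^4*z + 2*x^2*y^2*z + x^2*z^3 - x^3*y - x*y^3 - x*y*z^2 - 4*x^2*z + 4*x*y + z
tr(a^-1 b^-1 a^2 b a b^-1 a^-1) = tr(a^2 b a b^-1 a^-2) * tr(b) - tr(a^2 b a b^-1 a^-2 b)   [inverse elimination on b] = x^3*y*z^2 - x^4*z - 2*x^2*y^2*z - x^2*z^3 + x^3*y + x*y^3 + x*y*z^2 + 4*x^2*z - 3*x*y - z
tr(a b a b^-1) = tr(a b a) * tr(b) - tr(a b a b)   [inverse elimination on b] = x*y*z - y^2 - z^2 + 2
tr(a^2 b a^2) = tr(a) * tr(a b a^2) - tr(a b a)   [square of a] = x^3*z - x^2*y - 2*x*z + y
tr(a^2 b a^2 b) = tr(a) * tr(b a^2 b a) - tr(b a^2 b)   [square of a] = x^2*z^2 - 2*x*y*z + y^2 - 2
tr(a b^-1 a^2 b a) = tr(a^2 b a^2) * tr(b) - tr(a^2 b a^2 b)   [inverse elimination on b] = x^3*y*z - x^2*y^2 - x^2*z^2 + 2
tr(a^2 b a^2 b a) = tr(a) * tr(b a^2 b a^2) - tr(b a^2 b a)   [square of a] = x^3*z^2 - 2*x^2*y*z + x*y^2 - x*z^2 + y*z - x
tr(b a b a^2 b) = tr(b) * tr(a b a^2 b) - tr(a b a^2)   [square of b] = x*y*z^2 - x^2*z - y^2*z + z
tr(a^2 b a^2 b a b) = tr(a) * tr(b a b a^2 b a) - tr(b a b a^2 b)   [square of a] = x^2*z^3 - 2*x*y*z^2 - x^2*z + y^2*z + x*y - z
tr(a b a b^-1 a^2 b a) = tr(a^2 b a^2 b a) * tr(b) - tr(a^2 b a^2 b a b)   [inverse elimination on b] = x^3*y*z^2 - 2*x^2*y^2*z - x^2*z^3 + x*y^3 + x*y*z^2 + x^2*z - 2*x*y + z
tr(a^2 b a b a b a) = tr(a) * tr(b a b a b a^2) - tr(b a b a b a)   [square of a] = x^2*z^3 - x*y*z^2 - 2*x^2*z - z^3 + x*y + 3*z
tr(b a b a b a b a) = tr(b a) * tr(b a b a b a) - tr(b^-1 a^-1 b^-1 a^-1)   [split at a repeated b] = z^4 - 4*z^2 + 2
tr(b a b a b a b) = tr(b) * tr(a b a b a b) - tr(a b a b a)   [square of b] = y*z^3 - x*z^2 - 2*y*z + x
tr(a^2 b a b a b a b) = tr(a) * tr(b a b a b a b a) - tr(b a b a b a b)   [square of a] = x*z^4 - y*z^3 - 3*x*z^2 + 2*y*z + x
tr(a b a b^-1 a^2 b a b) = tr(a^2 b a b a b a) * tr(b) - tr(a^2 b a b a b a b)   [inverse elimination on b] = x^2*y*z^3 - x*y^2*z^2 - x*z^4 - 2*x^2*y*z + x*y^2 + 3*x*z^2 + y*z - x
tr(b a b^-1 a^2 b a b^-1 a) = tr(a b a b^-1 a^2 b a) * tr(b) - tr(a b a b^-1 a^2 b a b)   [inverse elimination on b] = x^3*y^2*z^2 - 2*x^2*y^3*z - 2*x^2*y*z^3 + x*y^4 + 2*x*y^2*z^2 + x*z^4 + 3*x^2*y*z - 3*x*y^2 - 3*x*z^2 + x
tr(b^-1 a^2 b a b^-1 a^-1 b a) = tr(b a b^-1 a^2 b a b^-1) * tr(a) - tr(b a b^-1 a^2 b a b^-1 a)   [inverse elimination on a] = -x^3*y^2*z^2 + x^4*y*z + 2*x^2*y^3*z + 2*x^2*y*z^3 - x^3*y^2 - x^3*z^2 - x*y^4 - 2*x*y^2*z^2 - x*z^4 - 3*x^2*y*z + 3*x*y^2 + 3*x*z^2 + x
tr(a^-1 b^-1 a^2 b a b^-1 a^-1 b) = tr(b^-1 a^2 b a b^-1 a^-1 b) * tr(a) - tr(b^-1 a^2 b a b^-1 a^-1 b a)   [inverse elimination on a] = x^3*y^2*z^2 - x^4*y*z - 2*x^2*y^3*z - 2*x^2*y*z^3 + x^3*y^2 + x^3*z^2 + x*y^4 + 2*x*y^2*z^2 + x*z^4 + 4*x^2*y*z - 4*x*y^2 - 4*x*z^2 + x
tr(b^-1 a^-1 b^-1 a^2 b a b^-1 a^-1) = tr(a^-1 b^-1 a^2 b a b^-1 a^-1) * tr(b) - tr(a^-1 b^-1 a^2 b a b^-1 a^-1 b)   [inverse elimination on b] = x^2*y*z^3 - x^3*z^2 - x*y^2*z^2 - x*z^4 + x*y^2 + 4*x*z^2 - y*z - x
tr(b^-1 a^2 b a b^-1 a^-1 b^-2 a^-1) = tr(b^-1 a^-1 b^-1 a^2 b a b^-1 a^-1) * tr(b) - tr(b^-1 a^-1 b^-1 a^2 b a b^-1 a^-1 b)   [inverse elimination on b] = x^2*y^2*z^3 - 2*x^3*y*z^2 - x*y^3*z^2 - x*y*z^4 + x^4*z + 2*x^2*y^2*z + x^2*z^3 - x^3*y + 3*x*y*z^2 - 4*x^2*z - y^2*z + 2*x*y + z

x^2*y^2*z^3 - 2*x^3*y*z^2 - x*y^3*z^2 - x*y*z^4 + x^4*z + 2*x^2*y^2*z + x^2*z^3 - x^3*y + 3*x*y*z^2 - 4*x^2*z - y^2*z + 2*x*y + z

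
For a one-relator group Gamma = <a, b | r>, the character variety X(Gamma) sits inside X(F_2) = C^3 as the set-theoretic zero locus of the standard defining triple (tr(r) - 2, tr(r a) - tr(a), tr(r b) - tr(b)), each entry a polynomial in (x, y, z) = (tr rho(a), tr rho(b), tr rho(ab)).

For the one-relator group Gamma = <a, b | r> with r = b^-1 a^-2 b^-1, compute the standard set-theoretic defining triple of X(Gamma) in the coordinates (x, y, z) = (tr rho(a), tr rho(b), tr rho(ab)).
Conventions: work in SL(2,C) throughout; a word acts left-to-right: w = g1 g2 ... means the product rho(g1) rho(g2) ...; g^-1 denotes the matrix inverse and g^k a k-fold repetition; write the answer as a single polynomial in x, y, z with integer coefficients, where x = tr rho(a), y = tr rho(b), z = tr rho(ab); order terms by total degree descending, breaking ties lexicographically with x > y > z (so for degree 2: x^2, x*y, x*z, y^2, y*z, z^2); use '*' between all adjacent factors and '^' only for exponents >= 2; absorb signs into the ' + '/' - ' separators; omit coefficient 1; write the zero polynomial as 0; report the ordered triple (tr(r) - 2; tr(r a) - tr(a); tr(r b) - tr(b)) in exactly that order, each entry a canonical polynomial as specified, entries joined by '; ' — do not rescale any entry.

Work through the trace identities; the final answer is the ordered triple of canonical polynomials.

x*y*z - x^2 - y^2; x^2*y*z - x^3 - x*y^2 - x*z^2 + y*z + 2*x; x*z - 2*y

reduce: tr(b^-1) = tr(b) = y
reduce: tr(b^-1 a) = tr(a)*tr(b) - tr(a b) = x*y - z
tr(a^-1 b^-1) = tr(b^-1)*tr(a) - tr(b^-1 a) = z
tr(a^-2 b^-1) = tr(a^-1 b^-1)*tr(a) - tr(a^-1 b^-1 a) = x*z - y
so tr(a^-2) = tr(a^-1)*tr(a) - tr(1) = x^2 - 2
tr(b^-1 a^-2 b^-1) = tr(a^-2 b^-1)*tr(b) - tr(a^-2) = x*y*z - x^2 - y^2 + 2
reduce: tr(a b a b) = tr(b a)*tr(b a) - tr(1)  (split on b) = z^2 - 2
reduce: tr(b^-1 a b a) = tr(a b a)*tr(b) - tr(a b a b)  (eliminate b^-1) = x*y*z - y^2 - z^2 + 2
tr(a^-1 b^-1 a b) = tr(b^-1 a b)*tr(a) - tr(b^-1 a b a)  (eliminate a^-1) = -x*y*z + x^2 + y^2 + z^2 - 2
tr(a^-1 b^-1 a b^-1) = tr(a^-1 b^-1 a)*tr(b) - tr(a^-1 b^-1 a b)  (eliminate b^-1) = x*y*z - x^2 - z^2 + 2
tr(b^-1 a b^-1) = tr(a b^-1)*tr(b) - tr(a)  (eliminate b^-1) = x*y^2 - y*z - x
tr(b^-1 a^-2 b^-1 a) = tr(a^-1 b^-1 a b^-1)*tr(a) - tr(a^-1 b^-1 a b^-1 a)  (eliminate a^-1) = x^2*y*z - x^3 - x*y^2 - x*z^2 + y*z + 3*x
assemble the triple (tr(r) - 2; tr(r a) - x; tr(r b) - y)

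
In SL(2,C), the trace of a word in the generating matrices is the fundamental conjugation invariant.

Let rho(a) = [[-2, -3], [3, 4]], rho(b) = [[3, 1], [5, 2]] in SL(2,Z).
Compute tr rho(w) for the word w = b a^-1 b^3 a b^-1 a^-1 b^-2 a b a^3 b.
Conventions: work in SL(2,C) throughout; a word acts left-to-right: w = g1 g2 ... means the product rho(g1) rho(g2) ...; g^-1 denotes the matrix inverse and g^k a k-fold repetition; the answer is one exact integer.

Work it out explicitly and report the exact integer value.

rho(b) = [[3, 1], [5, 2]]
... * rho(a^-1) = [[4, 3], [-3, -2]]  ->  [[9, 7], [14, 11]]
... * rho(b) = [[3, 1], [5, 2]]  ->  [[62, 23], [97, 36]]
... * rho(b) = [[3, 1], [5, 2]]  ->  [[301, 108], [471, 169]]
... * rho(b) = [[3, 1], [5, 2]]  ->  [[1443, 517], [2258, 809]]
... * rho(a) = [[-2, -3], [3, 4]]  ->  [[-1335, -2261], [-2089, -3538]]
... * rho(b^-1) = [[2, -1], [-5, 3]]  ->  [[8635, -5448], [13512, -8525]]
... * rho(a^-1) = [[4, 3], [-3, -2]]  ->  [[50884, 36801], [79623, 57586]]
... * rho(b^-1) = [[2, -1], [-5, 3]]  ->  [[-82237, 59519], [-128684, 93135]]
... * rho(b^-1) = [[2, -1], [-5, 3]]  ->  [[-462069, 260794], [-723043, 408089]]
... * rho(a) = [[-2, -3], [3, 4]]  ->  [[1706520, 2429383], [2670353, 3801485]]
... * rho(b) = [[3, 1], [5, 2]]  ->  [[17266475, 6565286], [27018484, 10273323]]
... * rho(a) = [[-2, -3], [3, 4]]  ->  [[-14837092, -25538281], [-23216999, -39962160]]
... * rho(a) = [[-2, -3], [3, 4]]  ->  [[-46940659, -57641848], [-73452482, -90197643]]
... * rho(a) = [[-2, -3], [3, 4]]  ->  [[-79044226, -89745415], [-123687965, -140433126]]
... * rho(b) = [[3, 1], [5, 2]]  ->  [[-685859753, -258535056], [-1073229525, -404554217]]
tr = -685859753 + -404554217 = -1090413970

-1090413970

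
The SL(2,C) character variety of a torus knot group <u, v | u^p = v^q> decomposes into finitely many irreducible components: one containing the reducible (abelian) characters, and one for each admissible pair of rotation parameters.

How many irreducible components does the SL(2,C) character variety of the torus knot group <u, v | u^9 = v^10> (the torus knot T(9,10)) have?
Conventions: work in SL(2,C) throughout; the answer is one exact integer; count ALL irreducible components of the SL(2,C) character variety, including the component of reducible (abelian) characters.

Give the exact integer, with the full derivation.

For T(9,10): irreducibility forces the central element u^9 = v^10 to one of +I, -I.
So on each irreducible component the traces are pinned: tr(u) = 2*cos(pi*alpha/9) with 1 <= alpha <= 8, tr(v) = 2*cos(pi*beta/10) with 1 <= beta <= 9.
Consistency of u^9 = (-1)^alpha I with v^10 = (-1)^beta I forces alpha = beta (mod 2).
Enumerate parity-matched pairs: 4*5 odd-odd plus 4*4 even-even gives 36.
Total: 36 irreducible-character components + 1 reducible (abelian) component = 37.

37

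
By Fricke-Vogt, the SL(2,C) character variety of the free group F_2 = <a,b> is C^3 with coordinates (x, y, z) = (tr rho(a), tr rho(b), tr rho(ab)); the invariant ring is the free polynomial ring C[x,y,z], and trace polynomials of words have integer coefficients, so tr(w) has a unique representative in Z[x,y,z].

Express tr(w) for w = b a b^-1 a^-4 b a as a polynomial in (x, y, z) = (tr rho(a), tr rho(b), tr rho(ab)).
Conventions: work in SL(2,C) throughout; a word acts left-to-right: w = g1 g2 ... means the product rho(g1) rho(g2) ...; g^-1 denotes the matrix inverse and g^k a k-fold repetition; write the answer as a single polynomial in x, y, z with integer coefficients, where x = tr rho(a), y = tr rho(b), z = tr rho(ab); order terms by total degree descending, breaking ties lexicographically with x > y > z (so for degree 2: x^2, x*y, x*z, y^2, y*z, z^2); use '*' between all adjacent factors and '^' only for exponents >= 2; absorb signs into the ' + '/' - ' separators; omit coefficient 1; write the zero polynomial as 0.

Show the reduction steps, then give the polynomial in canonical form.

-x^4*y*z^2 + x^5*z + x^3*y^2*z + x^3*z^3 + 2*x^2*y*z^2 - 6*x^3*z - 2*x*y^2*z - 2*x*z^3 + x^2*y + 7*x*z - y

trace(a b a) = trace(a)*trace(b a) - trace(b) = x*z - y
trace(b a b a) = trace(b a)*trace(b a) - trace(1)   [split at repeated b] = z^2 - 2
trace(b a b) = trace(b)*trace(a b) - trace(a) = y*z - x
trace(a b a b a) = trace(a)*trace(b a b a) - trace(b a b) = x*z^2 - y*z - x
trace(a b a b a b) = trace(b a b a)*trace(b a) - trace(a b)   [split at repeated b] = z^3 - 3*z
trace(b a b a b^-1 a) = trace(a b a b a)*trace(b) - trace(a b a b a b) = x*y*z^2 - y^2*z - z^3 - x*y + 3*z
trace(b a b a b^-1 a^-1) = trace(b a b a b^-1)*trace(a) - trace(b a b a b^-1 a) = -x*y*z^2 + x^2*z + y^2*z + z^3 - 3*z
trace(b a b a b^-1 a^-2) = trace(b a b a b^-1 a^-1)*trace(a) - trace(b a b a b^-1) = -x^2*y*z^2 + x^3*z + x*y^2*z + x*z^3 - 4*x*z + y
trace(b a b a b^-1 a^-3) = trace(b a b a b^-1 a^-2)*trace(a) - trace(b a b a b^-1 a^-1) = -x^3*y*z^2 + x^4*z + x^2*y^2*z + x^2*z^3 + x*y*z^2 - 5*x^2*z - y^2*z - z^3 + x*y + 3*z
trace(b a b^-1 a^-4 b a) = trace(b a b a b^-1 a^-3)*trace(a) - trace(b a b a b^-1 a^-2) = -x^4*y*z^2 + x^5*z + x^3*y^2*z + x^3*z^3 + 2*x^2*y*z^2 - 6*x^3*z - 2*x*y^2*z - 2*x*z^3 + x^2*y + 7*x*z - y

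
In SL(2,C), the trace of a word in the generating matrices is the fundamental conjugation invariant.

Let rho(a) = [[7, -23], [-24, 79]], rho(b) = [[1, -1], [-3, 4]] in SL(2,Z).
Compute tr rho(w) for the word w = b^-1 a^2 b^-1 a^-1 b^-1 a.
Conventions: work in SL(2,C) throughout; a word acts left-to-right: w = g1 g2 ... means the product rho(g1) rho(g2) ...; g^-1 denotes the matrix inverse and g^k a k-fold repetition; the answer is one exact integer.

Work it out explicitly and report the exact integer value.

-1918201

rho(b^-1) = [[4, 1], [3, 1]]
... * rho(a) = [[7, -23], [-24, 79]]  ->  [[4, -13], [-3, 10]]
... * rho(a) = [[7, -23], [-24, 79]]  ->  [[340, -1119], [-261, 859]]
... * rho(b^-1) = [[4, 1], [3, 1]]  ->  [[-1997, -779], [1533, 598]]
... * rho(a^-1) = [[79, 23], [24, 7]]  ->  [[-176459, -51384], [135459, 39445]]
... * rho(b^-1) = [[4, 1], [3, 1]]  ->  [[-859988, -227843], [660171, 174904]]
... * rho(a) = [[7, -23], [-24, 79]]  ->  [[-551684, 1780127], [423501, -1366517]]
tr = -551684 + -1366517 = -1918201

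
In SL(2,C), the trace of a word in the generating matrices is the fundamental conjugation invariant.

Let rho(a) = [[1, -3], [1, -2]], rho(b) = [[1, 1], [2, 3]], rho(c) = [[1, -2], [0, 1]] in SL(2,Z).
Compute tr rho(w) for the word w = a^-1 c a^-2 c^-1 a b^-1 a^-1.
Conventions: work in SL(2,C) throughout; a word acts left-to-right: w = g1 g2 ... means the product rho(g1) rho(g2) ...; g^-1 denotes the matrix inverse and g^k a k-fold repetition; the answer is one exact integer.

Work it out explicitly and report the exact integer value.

rho(a^-1) = [[-2, 3], [-1, 1]]
... * rho(c) = [[1, -2], [0, 1]]  ->  [[-2, 7], [-1, 3]]
... * rho(a^-1) = [[-2, 3], [-1, 1]]  ->  [[-3, 1], [-1, 0]]
... * rho(a^-1) = [[-2, 3], [-1, 1]]  ->  [[5, -8], [2, -3]]
... * rho(c^-1) = [[1, 2], [0, 1]]  ->  [[5, 2], [2, 1]]
... * rho(a) = [[1, -3], [1, -2]]  ->  [[7, -19], [3, -8]]
... * rho(b^-1) = [[3, -1], [-2, 1]]  ->  [[59, -26], [25, -11]]
... * rho(a^-1) = [[-2, 3], [-1, 1]]  ->  [[-92, 151], [-39, 64]]
tr = -92 + 64 = -28

-28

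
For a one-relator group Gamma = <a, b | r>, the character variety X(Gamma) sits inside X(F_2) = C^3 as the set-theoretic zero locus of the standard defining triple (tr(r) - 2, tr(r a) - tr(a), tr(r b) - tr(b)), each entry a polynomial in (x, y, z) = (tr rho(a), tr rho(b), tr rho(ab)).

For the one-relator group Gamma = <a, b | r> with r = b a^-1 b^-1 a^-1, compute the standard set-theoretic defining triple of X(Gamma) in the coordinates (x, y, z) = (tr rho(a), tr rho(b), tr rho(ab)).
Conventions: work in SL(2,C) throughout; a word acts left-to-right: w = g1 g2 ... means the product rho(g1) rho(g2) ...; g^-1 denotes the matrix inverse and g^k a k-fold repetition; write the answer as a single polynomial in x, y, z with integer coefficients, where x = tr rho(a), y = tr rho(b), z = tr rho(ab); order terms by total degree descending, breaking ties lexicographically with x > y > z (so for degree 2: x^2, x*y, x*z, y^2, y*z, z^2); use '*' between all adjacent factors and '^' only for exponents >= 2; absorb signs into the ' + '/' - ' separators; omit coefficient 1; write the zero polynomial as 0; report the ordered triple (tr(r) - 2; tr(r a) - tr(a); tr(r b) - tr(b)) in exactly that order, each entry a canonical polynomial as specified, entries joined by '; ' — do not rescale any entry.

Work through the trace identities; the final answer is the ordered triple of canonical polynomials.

x*y*z - y^2 - z^2; 0; x*y^2*z - y^3 - y*z^2 - x*z + 2*y

trace(a^-1 b) = trace(b) * trace(a) - trace(b a)  (eliminate a^-1) = x*y - z
trace(a^-1 b a^-1) = trace(a^-1 b) * trace(a) - trace(a^-1 b a)  (eliminate a^-1) = x^2*y - x*z - y
so trace(b^2) = trace(b) * trace(b) - trace(1)  (reduce the b square) = y^2 - 2
reduce: trace(b^2 a) = trace(b) * trace(a b) - trace(a)  (reduce the b square) = y*z - x
so trace(b a^-1 b) = trace(b^2) * trace(a) - trace(b^2 a)  (eliminate a^-1) = x*y^2 - y*z - x
trace(b a b a) = trace(a b) * trace(a b) - trace(1)  (split on a) = z^2 - 2
trace(b a^-1 b a) = trace(b a b) * trace(a) - trace(b a b a)  (eliminate a^-1) = x*y*z - x^2 - z^2 + 2
reduce: trace(a^-1 b a^-1 b) = trace(b a^-1 b) * trace(a) - trace(b a^-1 b a)  (eliminate a^-1) = x^2*y^2 - 2*x*y*z + z^2 - 2
trace(b a^-1 b^-1 a^-1) = trace(a^-1 b a^-1) * trace(b) - trace(a^-1 b a^-1 b)  (eliminate b^-1) = x*y*z - y^2 - z^2 + 2
trace(a^2 b) = trace(a) * trace(b a) - trace(b) = x*z - y
trace(a^2) = trace(a) * trace(a) - trace(1) = x^2 - 2
trace(a b^2 a) = trace(b) * trace(a^2 b) - trace(a^2) = x*y*z - x^2 - y^2 + 2
reduce: trace(a b^2 a b) = trace(b) * trace(a b a b) - trace(a b a) = y*z^2 - x*z - y
reduce: trace(b^-1 a b^2 a) = trace(a b^2 a) * trace(b) - trace(a b^2 a b) = x*y^2*z - x^2*y - y^3 - y*z^2 + x*z + 3*y
so trace(b^2 a^-1 b^-1 a) = trace(b^-1 a b^2) * trace(a) - trace(b^-1 a b^2 a) = -x*y^2*z + x^2*y + y^3 + y*z^2 - 3*y
trace(b a^-1 b^-1 a^-1 b) = trace(b^2 a^-1 b^-1) * trace(a) - trace(b^2 a^-1 b^-1 a) = x*y^2*z - y^3 - y*z^2 - x*z + 3*y
assemble the triple (trace(r) - 2; trace(r a) - x; trace(r b) - y)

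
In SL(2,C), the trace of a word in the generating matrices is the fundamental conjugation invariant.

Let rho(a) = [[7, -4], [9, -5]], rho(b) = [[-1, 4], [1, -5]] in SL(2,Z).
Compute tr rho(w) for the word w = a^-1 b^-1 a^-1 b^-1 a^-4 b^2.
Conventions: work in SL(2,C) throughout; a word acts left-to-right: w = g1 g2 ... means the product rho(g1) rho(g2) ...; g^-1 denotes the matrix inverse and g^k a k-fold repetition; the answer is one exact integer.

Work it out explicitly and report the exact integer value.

3747522

rho(a^-1) = [[-5, 4], [-9, 7]]
... * rho(b^-1) = [[-5, -4], [-1, -1]]  ->  [[21, 16], [38, 29]]
... * rho(a^-1) = [[-5, 4], [-9, 7]]  ->  [[-249, 196], [-451, 355]]
... * rho(b^-1) = [[-5, -4], [-1, -1]]  ->  [[1049, 800], [1900, 1449]]
... * rho(a^-1) = [[-5, 4], [-9, 7]]  ->  [[-12445, 9796], [-22541, 17743]]
... * rho(a^-1) = [[-5, 4], [-9, 7]]  ->  [[-25939, 18792], [-46982, 34037]]
... * rho(a^-1) = [[-5, 4], [-9, 7]]  ->  [[-39433, 27788], [-71423, 50331]]
... * rho(a^-1) = [[-5, 4], [-9, 7]]  ->  [[-52927, 36784], [-95864, 66625]]
... * rho(b) = [[-1, 4], [1, -5]]  ->  [[89711, -395628], [162489, -716581]]
... * rho(b) = [[-1, 4], [1, -5]]  ->  [[-485339, 2336984], [-879070, 4232861]]
tr = -485339 + 4232861 = 3747522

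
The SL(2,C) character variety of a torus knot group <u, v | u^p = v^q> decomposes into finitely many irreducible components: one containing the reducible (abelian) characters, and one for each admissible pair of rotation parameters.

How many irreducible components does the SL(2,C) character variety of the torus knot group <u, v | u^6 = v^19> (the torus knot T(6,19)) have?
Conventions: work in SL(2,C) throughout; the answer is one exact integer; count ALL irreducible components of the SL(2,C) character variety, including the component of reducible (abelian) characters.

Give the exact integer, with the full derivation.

46

In the torus knot group T(6,19), u^6 = v^19 is central, so an irreducible representation sends it to +I or -I (Schur).
On an irreducible component, tr(u) is locked at 2*cos(pi*alpha/6) for some alpha in 1..5, and tr(v) at 2*cos(pi*beta/19) for some beta in 1..18.
The two central values (-1)^alpha I and (-1)^beta I must be the same matrix, so alpha and beta share a parity.
count pairs: odd alpha (3 choices) x odd beta (9), plus even alpha (2) x even beta (9): 3*9 + 2*9 = 45.
Total: 45 irreducible-character components + 1 reducible (abelian) component = 46.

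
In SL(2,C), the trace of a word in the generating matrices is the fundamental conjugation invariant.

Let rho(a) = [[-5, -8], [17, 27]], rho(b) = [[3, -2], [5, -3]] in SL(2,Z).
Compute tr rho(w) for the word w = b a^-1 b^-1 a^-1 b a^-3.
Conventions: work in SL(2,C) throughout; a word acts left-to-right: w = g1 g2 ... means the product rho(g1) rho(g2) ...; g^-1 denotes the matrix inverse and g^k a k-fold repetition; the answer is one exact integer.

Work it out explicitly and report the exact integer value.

-2372814950

rho(b) = [[3, -2], [5, -3]]
... * rho(a^-1) = [[27, 8], [-17, -5]]  ->  [[115, 34], [186, 55]]
... * rho(b^-1) = [[-3, 2], [-5, 3]]  ->  [[-515, 332], [-833, 537]]
... * rho(a^-1) = [[27, 8], [-17, -5]]  ->  [[-19549, -5780], [-31620, -9349]]
... * rho(b) = [[3, -2], [5, -3]]  ->  [[-87547, 56438], [-141605, 91287]]
... * rho(a^-1) = [[27, 8], [-17, -5]]  ->  [[-3323215, -982566], [-5375214, -1589275]]
... * rho(a^-1) = [[27, 8], [-17, -5]]  ->  [[-73023183, -21672890], [-118113103, -35055337]]
... * rho(a^-1) = [[27, 8], [-17, -5]]  ->  [[-1603186811, -475821014], [-2593113052, -769628139]]
tr = -1603186811 + -769628139 = -2372814950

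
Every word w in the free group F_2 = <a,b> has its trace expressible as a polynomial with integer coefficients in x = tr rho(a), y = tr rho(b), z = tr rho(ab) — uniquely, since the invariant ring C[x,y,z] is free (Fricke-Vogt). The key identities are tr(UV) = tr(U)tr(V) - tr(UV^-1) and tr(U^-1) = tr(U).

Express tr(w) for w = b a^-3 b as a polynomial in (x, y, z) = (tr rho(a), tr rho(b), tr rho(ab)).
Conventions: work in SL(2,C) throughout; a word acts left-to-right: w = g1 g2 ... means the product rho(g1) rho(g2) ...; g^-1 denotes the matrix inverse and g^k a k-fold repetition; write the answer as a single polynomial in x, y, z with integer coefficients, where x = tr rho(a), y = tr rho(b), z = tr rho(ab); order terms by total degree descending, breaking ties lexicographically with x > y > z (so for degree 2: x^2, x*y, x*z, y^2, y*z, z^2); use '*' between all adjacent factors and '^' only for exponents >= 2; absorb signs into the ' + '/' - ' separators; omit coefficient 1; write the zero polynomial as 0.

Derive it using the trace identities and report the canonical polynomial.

so tr(b^2) = tr(b) * tr(b) - tr(1) = y^2 - 2
tr(b^2 a) = tr(b) * tr(a b) - tr(a) = y*z - x
so tr(a^-1 b^2) = tr(b^2) * tr(a) - tr(b^2 a) = x*y^2 - y*z - x
reduce: tr(a^-2 b^2) = tr(a^-1 b^2) * tr(a) - tr(a^-1 b^2 a) = x^2*y^2 - x*y*z - x^2 - y^2 + 2
so tr(b a^-3 b) = tr(a^-2 b^2) * tr(a) - tr(a^-2 b^2 a) = x^3*y^2 - x^2*y*z - x^3 - 2*x*y^2 + y*z + 3*x

x^3*y^2 - x^2*y*z - x^3 - 2*x*y^2 + y*z + 3*x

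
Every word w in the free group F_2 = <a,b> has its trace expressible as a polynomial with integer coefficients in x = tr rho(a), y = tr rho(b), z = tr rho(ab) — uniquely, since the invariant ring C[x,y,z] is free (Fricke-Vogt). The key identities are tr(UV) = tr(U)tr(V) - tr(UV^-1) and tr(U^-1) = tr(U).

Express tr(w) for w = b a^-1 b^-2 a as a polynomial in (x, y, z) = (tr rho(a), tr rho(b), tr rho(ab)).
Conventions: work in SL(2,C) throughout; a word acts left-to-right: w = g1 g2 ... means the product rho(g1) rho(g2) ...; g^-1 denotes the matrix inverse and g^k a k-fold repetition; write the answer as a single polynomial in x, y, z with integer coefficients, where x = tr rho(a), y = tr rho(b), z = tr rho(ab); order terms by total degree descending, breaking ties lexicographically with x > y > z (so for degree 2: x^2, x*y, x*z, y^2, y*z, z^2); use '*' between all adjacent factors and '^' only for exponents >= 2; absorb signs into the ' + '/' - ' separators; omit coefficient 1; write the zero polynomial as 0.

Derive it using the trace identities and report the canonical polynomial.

and trace(b^-1 a) = trace(a) * trace(b) - trace(a b) = x*y - z
next, trace(a b a) = trace(a) * trace(b a) - trace(b) = x*z - y
next, trace(a b a b) = trace(b a) * trace(b a) - trace(1)   [split at repeated b] = z^2 - 2
next, trace(b^-1 a b a) = trace(a b a) * trace(b) - trace(a b a b) = x*y*z - y^2 - z^2 + 2
trace(b^-2 a b a) = trace(b^-1 a b a) * trace(b) - trace(b^-1 a b a b) = x*y^2*z - y^3 - y*z^2 - x*z + 3*y
trace(b a^-1 b^-2 a) = trace(b^-2 a b) * trace(a) - trace(b^-2 a b a) = -x*y^2*z + x^2*y + y^3 + y*z^2 - 3*y

-x*y^2*z + x^2*y + y^3 + y*z^2 - 3*y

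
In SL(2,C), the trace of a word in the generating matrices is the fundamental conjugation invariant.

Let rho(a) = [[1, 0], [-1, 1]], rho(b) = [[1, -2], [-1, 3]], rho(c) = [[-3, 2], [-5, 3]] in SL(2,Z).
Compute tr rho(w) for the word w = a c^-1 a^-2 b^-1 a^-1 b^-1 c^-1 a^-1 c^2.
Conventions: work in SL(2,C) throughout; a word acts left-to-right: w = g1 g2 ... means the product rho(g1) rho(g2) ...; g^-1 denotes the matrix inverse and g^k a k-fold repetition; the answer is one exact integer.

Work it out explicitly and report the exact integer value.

46

rho(a) = [[1, 0], [-1, 1]]
... * rho(c^-1) = [[3, -2], [5, -3]]  ->  [[3, -2], [2, -1]]
... * rho(a^-1) = [[1, 0], [1, 1]]  ->  [[1, -2], [1, -1]]
... * rho(a^-1) = [[1, 0], [1, 1]]  ->  [[-1, -2], [0, -1]]
... * rho(b^-1) = [[3, 2], [1, 1]]  ->  [[-5, -4], [-1, -1]]
... * rho(a^-1) = [[1, 0], [1, 1]]  ->  [[-9, -4], [-2, -1]]
... * rho(b^-1) = [[3, 2], [1, 1]]  ->  [[-31, -22], [-7, -5]]
... * rho(c^-1) = [[3, -2], [5, -3]]  ->  [[-203, 128], [-46, 29]]
... * rho(a^-1) = [[1, 0], [1, 1]]  ->  [[-75, 128], [-17, 29]]
... * rho(c) = [[-3, 2], [-5, 3]]  ->  [[-415, 234], [-94, 53]]
... * rho(c) = [[-3, 2], [-5, 3]]  ->  [[75, -128], [17, -29]]
tr = 75 + -29 = 46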